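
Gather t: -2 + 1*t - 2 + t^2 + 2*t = t^2 + 3*t - 4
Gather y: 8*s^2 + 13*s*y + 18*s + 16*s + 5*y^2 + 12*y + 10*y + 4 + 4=8*s^2 + 34*s + 5*y^2 + y*(13*s + 22) + 8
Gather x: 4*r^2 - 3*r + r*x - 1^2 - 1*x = 4*r^2 - 3*r + x*(r - 1) - 1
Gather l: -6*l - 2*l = -8*l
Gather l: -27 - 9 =-36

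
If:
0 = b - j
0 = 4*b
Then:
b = 0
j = 0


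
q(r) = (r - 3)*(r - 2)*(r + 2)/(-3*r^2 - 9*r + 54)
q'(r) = (r - 3)*(r - 2)*(r + 2)*(6*r + 9)/(-3*r^2 - 9*r + 54)^2 + (r - 3)*(r - 2)/(-3*r^2 - 9*r + 54) + (r - 3)*(r + 2)/(-3*r^2 - 9*r + 54) + (r - 2)*(r + 2)/(-3*r^2 - 9*r + 54) = (-r^2 - 12*r - 4)/(3*(r^2 + 12*r + 36))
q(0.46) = 0.20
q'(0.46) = -0.08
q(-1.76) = 0.07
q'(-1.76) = 0.26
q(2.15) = -0.03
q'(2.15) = -0.17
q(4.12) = -0.43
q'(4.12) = -0.23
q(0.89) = 0.16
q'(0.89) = -0.11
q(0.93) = 0.15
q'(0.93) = -0.11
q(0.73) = 0.17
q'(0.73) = -0.10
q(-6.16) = 70.72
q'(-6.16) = 416.33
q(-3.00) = -0.56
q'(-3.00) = 0.85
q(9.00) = -1.71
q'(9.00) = -0.29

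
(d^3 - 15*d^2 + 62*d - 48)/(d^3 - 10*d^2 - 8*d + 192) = (d - 1)/(d + 4)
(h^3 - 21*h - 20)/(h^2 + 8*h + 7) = (h^2 - h - 20)/(h + 7)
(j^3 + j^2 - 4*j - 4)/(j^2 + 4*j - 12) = (j^2 + 3*j + 2)/(j + 6)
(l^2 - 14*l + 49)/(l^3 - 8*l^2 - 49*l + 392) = (l - 7)/(l^2 - l - 56)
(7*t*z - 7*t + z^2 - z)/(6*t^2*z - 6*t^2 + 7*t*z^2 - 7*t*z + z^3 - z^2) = (7*t + z)/(6*t^2 + 7*t*z + z^2)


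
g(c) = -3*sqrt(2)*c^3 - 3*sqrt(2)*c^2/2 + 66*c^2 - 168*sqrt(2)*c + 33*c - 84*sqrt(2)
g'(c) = -9*sqrt(2)*c^2 - 3*sqrt(2)*c + 132*c - 168*sqrt(2) + 33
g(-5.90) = 4183.24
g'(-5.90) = -1401.42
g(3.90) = -196.76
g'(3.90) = 100.07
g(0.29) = -172.86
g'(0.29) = -168.61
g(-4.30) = 2279.37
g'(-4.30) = -989.28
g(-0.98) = 147.04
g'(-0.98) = -342.01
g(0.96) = -260.08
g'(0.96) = -93.67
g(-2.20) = 685.65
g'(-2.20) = -547.26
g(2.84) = -281.79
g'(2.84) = 55.58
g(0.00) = -118.79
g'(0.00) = -204.59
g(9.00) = 121.20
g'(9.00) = -85.73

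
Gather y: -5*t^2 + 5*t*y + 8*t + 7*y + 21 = -5*t^2 + 8*t + y*(5*t + 7) + 21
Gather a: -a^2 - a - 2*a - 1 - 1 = -a^2 - 3*a - 2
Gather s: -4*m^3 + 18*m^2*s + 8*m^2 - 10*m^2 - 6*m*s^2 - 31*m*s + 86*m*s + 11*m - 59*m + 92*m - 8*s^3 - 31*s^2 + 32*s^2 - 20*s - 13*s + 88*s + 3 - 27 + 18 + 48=-4*m^3 - 2*m^2 + 44*m - 8*s^3 + s^2*(1 - 6*m) + s*(18*m^2 + 55*m + 55) + 42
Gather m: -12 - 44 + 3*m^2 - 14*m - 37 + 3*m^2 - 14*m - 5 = 6*m^2 - 28*m - 98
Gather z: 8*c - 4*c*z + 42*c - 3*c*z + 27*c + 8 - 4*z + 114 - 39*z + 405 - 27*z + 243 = 77*c + z*(-7*c - 70) + 770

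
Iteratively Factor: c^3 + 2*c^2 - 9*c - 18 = (c - 3)*(c^2 + 5*c + 6) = (c - 3)*(c + 3)*(c + 2)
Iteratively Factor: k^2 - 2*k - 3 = (k - 3)*(k + 1)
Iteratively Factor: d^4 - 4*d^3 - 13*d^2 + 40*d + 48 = (d - 4)*(d^3 - 13*d - 12) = (d - 4)*(d + 1)*(d^2 - d - 12) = (d - 4)^2*(d + 1)*(d + 3)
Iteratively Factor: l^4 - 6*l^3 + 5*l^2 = (l - 1)*(l^3 - 5*l^2) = l*(l - 1)*(l^2 - 5*l) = l*(l - 5)*(l - 1)*(l)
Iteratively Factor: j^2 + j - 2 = (j - 1)*(j + 2)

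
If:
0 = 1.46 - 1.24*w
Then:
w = 1.18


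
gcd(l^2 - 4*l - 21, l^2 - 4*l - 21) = l^2 - 4*l - 21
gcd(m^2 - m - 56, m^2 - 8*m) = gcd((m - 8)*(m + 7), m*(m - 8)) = m - 8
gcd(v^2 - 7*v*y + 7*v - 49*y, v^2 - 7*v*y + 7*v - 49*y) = -v^2 + 7*v*y - 7*v + 49*y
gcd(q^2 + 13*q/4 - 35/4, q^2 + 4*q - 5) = q + 5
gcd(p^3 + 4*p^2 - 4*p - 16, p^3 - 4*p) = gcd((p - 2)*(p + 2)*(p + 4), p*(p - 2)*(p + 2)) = p^2 - 4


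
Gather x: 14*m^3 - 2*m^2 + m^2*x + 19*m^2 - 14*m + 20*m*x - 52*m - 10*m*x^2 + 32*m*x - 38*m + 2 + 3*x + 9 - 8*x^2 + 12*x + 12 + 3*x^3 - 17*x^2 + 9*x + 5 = 14*m^3 + 17*m^2 - 104*m + 3*x^3 + x^2*(-10*m - 25) + x*(m^2 + 52*m + 24) + 28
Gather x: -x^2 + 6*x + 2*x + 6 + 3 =-x^2 + 8*x + 9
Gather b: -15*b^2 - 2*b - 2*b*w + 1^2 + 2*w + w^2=-15*b^2 + b*(-2*w - 2) + w^2 + 2*w + 1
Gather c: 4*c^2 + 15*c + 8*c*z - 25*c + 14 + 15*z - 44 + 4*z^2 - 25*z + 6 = 4*c^2 + c*(8*z - 10) + 4*z^2 - 10*z - 24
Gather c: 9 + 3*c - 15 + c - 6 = 4*c - 12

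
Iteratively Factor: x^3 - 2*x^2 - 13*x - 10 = (x + 2)*(x^2 - 4*x - 5) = (x + 1)*(x + 2)*(x - 5)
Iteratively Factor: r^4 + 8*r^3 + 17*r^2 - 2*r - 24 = (r + 2)*(r^3 + 6*r^2 + 5*r - 12) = (r - 1)*(r + 2)*(r^2 + 7*r + 12) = (r - 1)*(r + 2)*(r + 3)*(r + 4)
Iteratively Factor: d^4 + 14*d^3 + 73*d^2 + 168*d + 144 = (d + 3)*(d^3 + 11*d^2 + 40*d + 48) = (d + 3)*(d + 4)*(d^2 + 7*d + 12) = (d + 3)^2*(d + 4)*(d + 4)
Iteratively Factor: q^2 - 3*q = (q)*(q - 3)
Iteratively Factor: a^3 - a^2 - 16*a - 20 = (a - 5)*(a^2 + 4*a + 4) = (a - 5)*(a + 2)*(a + 2)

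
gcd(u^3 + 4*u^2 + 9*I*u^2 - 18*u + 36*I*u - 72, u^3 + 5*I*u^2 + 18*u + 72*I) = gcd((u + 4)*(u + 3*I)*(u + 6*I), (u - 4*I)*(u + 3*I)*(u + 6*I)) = u^2 + 9*I*u - 18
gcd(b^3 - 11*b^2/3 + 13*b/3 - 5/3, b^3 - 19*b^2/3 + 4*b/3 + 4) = b - 1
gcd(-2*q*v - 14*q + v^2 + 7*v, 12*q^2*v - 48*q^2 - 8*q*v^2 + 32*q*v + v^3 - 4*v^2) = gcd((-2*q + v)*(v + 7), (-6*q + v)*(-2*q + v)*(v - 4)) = 2*q - v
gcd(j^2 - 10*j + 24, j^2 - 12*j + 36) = j - 6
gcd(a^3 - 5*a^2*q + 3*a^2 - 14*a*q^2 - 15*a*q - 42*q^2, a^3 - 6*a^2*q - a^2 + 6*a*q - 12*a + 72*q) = a + 3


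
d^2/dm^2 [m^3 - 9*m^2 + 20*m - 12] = 6*m - 18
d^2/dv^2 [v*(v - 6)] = 2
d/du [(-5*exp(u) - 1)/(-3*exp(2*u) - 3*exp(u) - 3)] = (-(2*exp(u) + 1)*(5*exp(u) + 1) + 5*exp(2*u) + 5*exp(u) + 5)*exp(u)/(3*(exp(2*u) + exp(u) + 1)^2)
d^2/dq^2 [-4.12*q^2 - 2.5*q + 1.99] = -8.24000000000000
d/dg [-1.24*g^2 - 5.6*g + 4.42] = -2.48*g - 5.6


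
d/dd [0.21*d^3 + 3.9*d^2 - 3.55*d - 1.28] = 0.63*d^2 + 7.8*d - 3.55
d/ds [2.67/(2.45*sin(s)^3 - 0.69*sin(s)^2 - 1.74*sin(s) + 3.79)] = (-19.6245*sin(s)^2 + 3.6846*sin(s) + 4.6458)*cos(s)/(2.45*sin(s)^3 - 0.69*sin(s)^2 - 1.74*sin(s) + 3.79)^2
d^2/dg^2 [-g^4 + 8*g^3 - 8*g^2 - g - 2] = -12*g^2 + 48*g - 16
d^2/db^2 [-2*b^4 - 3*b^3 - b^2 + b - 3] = -24*b^2 - 18*b - 2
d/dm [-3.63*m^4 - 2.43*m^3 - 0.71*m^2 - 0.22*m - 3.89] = -14.52*m^3 - 7.29*m^2 - 1.42*m - 0.22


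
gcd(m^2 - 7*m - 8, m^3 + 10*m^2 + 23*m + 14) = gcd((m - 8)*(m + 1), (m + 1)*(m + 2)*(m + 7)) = m + 1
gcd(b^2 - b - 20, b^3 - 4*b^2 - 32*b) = b + 4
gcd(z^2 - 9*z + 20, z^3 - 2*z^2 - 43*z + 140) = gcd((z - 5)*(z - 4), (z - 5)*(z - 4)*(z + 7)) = z^2 - 9*z + 20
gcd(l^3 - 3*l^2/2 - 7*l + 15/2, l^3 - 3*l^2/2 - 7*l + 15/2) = l^3 - 3*l^2/2 - 7*l + 15/2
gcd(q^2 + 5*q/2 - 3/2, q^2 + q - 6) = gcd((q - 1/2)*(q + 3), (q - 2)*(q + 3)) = q + 3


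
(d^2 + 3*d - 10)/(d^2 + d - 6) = (d + 5)/(d + 3)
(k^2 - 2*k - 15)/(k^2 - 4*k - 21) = (k - 5)/(k - 7)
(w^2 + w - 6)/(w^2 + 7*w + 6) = (w^2 + w - 6)/(w^2 + 7*w + 6)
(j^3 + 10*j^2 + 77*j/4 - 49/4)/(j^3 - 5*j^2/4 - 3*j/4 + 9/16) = 4*(2*j^2 + 21*j + 49)/(8*j^2 - 6*j - 9)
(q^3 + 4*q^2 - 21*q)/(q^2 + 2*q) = (q^2 + 4*q - 21)/(q + 2)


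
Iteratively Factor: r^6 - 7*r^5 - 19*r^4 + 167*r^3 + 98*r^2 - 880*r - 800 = (r - 4)*(r^5 - 3*r^4 - 31*r^3 + 43*r^2 + 270*r + 200) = (r - 4)*(r + 4)*(r^4 - 7*r^3 - 3*r^2 + 55*r + 50) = (r - 5)*(r - 4)*(r + 4)*(r^3 - 2*r^2 - 13*r - 10) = (r - 5)*(r - 4)*(r + 1)*(r + 4)*(r^2 - 3*r - 10) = (r - 5)*(r - 4)*(r + 1)*(r + 2)*(r + 4)*(r - 5)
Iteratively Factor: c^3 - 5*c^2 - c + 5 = (c + 1)*(c^2 - 6*c + 5) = (c - 1)*(c + 1)*(c - 5)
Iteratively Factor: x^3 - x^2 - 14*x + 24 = (x - 2)*(x^2 + x - 12) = (x - 2)*(x + 4)*(x - 3)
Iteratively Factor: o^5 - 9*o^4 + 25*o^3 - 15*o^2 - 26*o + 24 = (o - 1)*(o^4 - 8*o^3 + 17*o^2 + 2*o - 24) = (o - 1)*(o + 1)*(o^3 - 9*o^2 + 26*o - 24) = (o - 4)*(o - 1)*(o + 1)*(o^2 - 5*o + 6) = (o - 4)*(o - 3)*(o - 1)*(o + 1)*(o - 2)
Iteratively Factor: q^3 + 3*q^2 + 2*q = (q + 2)*(q^2 + q) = (q + 1)*(q + 2)*(q)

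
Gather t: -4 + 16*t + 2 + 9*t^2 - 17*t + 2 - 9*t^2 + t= 0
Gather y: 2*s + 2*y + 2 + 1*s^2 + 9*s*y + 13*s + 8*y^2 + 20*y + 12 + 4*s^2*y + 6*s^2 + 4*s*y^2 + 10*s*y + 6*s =7*s^2 + 21*s + y^2*(4*s + 8) + y*(4*s^2 + 19*s + 22) + 14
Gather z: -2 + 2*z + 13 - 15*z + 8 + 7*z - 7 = 12 - 6*z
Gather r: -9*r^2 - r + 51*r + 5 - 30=-9*r^2 + 50*r - 25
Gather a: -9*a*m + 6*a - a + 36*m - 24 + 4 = a*(5 - 9*m) + 36*m - 20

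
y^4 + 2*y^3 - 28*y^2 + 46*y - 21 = (y - 3)*(y - 1)^2*(y + 7)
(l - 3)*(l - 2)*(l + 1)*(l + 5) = l^4 + l^3 - 19*l^2 + 11*l + 30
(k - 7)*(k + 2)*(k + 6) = k^3 + k^2 - 44*k - 84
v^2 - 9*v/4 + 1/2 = (v - 2)*(v - 1/4)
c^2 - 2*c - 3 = (c - 3)*(c + 1)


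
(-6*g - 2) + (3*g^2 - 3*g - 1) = 3*g^2 - 9*g - 3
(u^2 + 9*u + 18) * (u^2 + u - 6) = u^4 + 10*u^3 + 21*u^2 - 36*u - 108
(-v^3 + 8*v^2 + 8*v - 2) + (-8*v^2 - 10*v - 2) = -v^3 - 2*v - 4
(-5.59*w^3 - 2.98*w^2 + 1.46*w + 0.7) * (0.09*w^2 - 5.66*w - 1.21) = -0.5031*w^5 + 31.3712*w^4 + 23.7621*w^3 - 4.5948*w^2 - 5.7286*w - 0.847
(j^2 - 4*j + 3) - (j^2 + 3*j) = 3 - 7*j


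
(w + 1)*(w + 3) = w^2 + 4*w + 3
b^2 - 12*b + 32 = (b - 8)*(b - 4)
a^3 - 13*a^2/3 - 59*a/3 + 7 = (a - 7)*(a - 1/3)*(a + 3)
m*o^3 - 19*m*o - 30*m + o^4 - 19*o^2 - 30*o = (m + o)*(o - 5)*(o + 2)*(o + 3)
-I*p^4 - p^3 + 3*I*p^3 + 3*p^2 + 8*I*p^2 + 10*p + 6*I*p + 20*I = (p - 5)*(p + 2)*(p - 2*I)*(-I*p + 1)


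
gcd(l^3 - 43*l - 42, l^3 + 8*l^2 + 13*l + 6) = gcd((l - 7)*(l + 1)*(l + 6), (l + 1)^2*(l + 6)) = l^2 + 7*l + 6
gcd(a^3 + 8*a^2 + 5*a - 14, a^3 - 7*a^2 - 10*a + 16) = a^2 + a - 2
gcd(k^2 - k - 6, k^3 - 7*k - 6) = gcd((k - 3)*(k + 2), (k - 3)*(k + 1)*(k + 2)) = k^2 - k - 6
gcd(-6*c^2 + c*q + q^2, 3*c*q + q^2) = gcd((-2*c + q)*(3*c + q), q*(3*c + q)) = 3*c + q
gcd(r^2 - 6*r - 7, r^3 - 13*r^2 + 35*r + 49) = r^2 - 6*r - 7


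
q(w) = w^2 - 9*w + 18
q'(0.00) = -9.00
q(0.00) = 18.00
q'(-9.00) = -27.00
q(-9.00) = 180.00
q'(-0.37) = -9.74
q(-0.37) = 21.47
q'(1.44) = -6.12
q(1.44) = 7.11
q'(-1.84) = -12.68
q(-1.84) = 37.95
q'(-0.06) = -9.12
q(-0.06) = 18.54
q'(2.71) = -3.58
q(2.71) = 0.95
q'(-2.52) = -14.04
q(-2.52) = 47.03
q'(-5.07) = -19.14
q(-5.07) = 89.33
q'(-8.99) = -26.98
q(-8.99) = 179.73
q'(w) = 2*w - 9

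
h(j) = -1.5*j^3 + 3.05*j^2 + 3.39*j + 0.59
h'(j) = -4.5*j^2 + 6.1*j + 3.39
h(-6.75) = 577.99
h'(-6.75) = -242.82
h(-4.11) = 142.32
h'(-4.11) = -97.70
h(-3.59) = 97.13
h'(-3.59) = -76.51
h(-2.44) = 32.27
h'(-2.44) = -38.29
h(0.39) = 2.29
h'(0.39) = 5.08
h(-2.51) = 35.02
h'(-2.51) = -40.27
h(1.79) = 7.83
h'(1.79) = -0.11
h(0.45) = 2.60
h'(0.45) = 5.22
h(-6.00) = 414.05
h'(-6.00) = -195.21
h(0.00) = 0.59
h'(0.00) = 3.39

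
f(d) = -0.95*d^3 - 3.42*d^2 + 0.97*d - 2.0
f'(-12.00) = -327.35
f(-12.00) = 1135.48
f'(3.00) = -45.20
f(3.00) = -55.52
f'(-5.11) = -38.50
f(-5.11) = 30.50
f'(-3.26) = -7.02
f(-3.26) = -8.59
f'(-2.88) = -2.97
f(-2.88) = -10.47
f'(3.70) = -63.35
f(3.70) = -93.35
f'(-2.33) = 1.43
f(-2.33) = -10.81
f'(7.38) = -204.73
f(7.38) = -562.96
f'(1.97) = -23.57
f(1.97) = -20.62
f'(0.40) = -2.22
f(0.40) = -2.22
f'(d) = -2.85*d^2 - 6.84*d + 0.97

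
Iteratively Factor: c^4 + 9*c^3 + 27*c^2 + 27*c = (c + 3)*(c^3 + 6*c^2 + 9*c) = (c + 3)^2*(c^2 + 3*c) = c*(c + 3)^2*(c + 3)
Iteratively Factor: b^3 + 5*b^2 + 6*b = (b)*(b^2 + 5*b + 6) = b*(b + 2)*(b + 3)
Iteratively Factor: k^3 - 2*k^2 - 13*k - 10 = (k + 1)*(k^2 - 3*k - 10) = (k + 1)*(k + 2)*(k - 5)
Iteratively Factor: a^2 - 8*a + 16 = (a - 4)*(a - 4)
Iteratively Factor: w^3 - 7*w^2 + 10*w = (w)*(w^2 - 7*w + 10) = w*(w - 5)*(w - 2)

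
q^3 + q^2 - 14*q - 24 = (q - 4)*(q + 2)*(q + 3)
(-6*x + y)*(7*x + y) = -42*x^2 + x*y + y^2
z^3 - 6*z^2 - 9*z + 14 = (z - 7)*(z - 1)*(z + 2)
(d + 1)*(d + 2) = d^2 + 3*d + 2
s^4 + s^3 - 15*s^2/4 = s^2*(s - 3/2)*(s + 5/2)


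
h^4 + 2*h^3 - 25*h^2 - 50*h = h*(h - 5)*(h + 2)*(h + 5)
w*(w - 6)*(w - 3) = w^3 - 9*w^2 + 18*w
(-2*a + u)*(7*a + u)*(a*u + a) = -14*a^3*u - 14*a^3 + 5*a^2*u^2 + 5*a^2*u + a*u^3 + a*u^2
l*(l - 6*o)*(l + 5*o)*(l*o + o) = l^4*o - l^3*o^2 + l^3*o - 30*l^2*o^3 - l^2*o^2 - 30*l*o^3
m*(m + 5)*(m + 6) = m^3 + 11*m^2 + 30*m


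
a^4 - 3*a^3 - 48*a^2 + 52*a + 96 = (a - 8)*(a - 2)*(a + 1)*(a + 6)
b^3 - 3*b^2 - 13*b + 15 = (b - 5)*(b - 1)*(b + 3)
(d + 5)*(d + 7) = d^2 + 12*d + 35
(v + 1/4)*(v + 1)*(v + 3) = v^3 + 17*v^2/4 + 4*v + 3/4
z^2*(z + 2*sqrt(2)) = z^3 + 2*sqrt(2)*z^2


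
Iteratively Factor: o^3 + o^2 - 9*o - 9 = (o - 3)*(o^2 + 4*o + 3) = (o - 3)*(o + 3)*(o + 1)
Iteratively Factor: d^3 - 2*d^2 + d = (d)*(d^2 - 2*d + 1) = d*(d - 1)*(d - 1)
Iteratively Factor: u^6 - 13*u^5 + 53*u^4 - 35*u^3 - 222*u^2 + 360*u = (u - 3)*(u^5 - 10*u^4 + 23*u^3 + 34*u^2 - 120*u) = (u - 4)*(u - 3)*(u^4 - 6*u^3 - u^2 + 30*u) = u*(u - 4)*(u - 3)*(u^3 - 6*u^2 - u + 30) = u*(u - 4)*(u - 3)^2*(u^2 - 3*u - 10) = u*(u - 5)*(u - 4)*(u - 3)^2*(u + 2)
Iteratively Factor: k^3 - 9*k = (k - 3)*(k^2 + 3*k) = k*(k - 3)*(k + 3)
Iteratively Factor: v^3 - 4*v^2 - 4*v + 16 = (v - 4)*(v^2 - 4) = (v - 4)*(v + 2)*(v - 2)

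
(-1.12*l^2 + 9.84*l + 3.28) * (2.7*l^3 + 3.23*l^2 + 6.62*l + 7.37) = -3.024*l^5 + 22.9504*l^4 + 33.2248*l^3 + 67.4808*l^2 + 94.2344*l + 24.1736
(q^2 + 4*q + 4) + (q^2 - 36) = 2*q^2 + 4*q - 32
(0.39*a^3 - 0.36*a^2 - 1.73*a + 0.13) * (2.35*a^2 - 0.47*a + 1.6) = 0.9165*a^5 - 1.0293*a^4 - 3.2723*a^3 + 0.5426*a^2 - 2.8291*a + 0.208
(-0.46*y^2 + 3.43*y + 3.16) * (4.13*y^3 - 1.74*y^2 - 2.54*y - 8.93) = -1.8998*y^5 + 14.9663*y^4 + 8.251*y^3 - 10.1028*y^2 - 38.6563*y - 28.2188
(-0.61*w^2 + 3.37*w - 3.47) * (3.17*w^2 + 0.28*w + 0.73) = -1.9337*w^4 + 10.5121*w^3 - 10.5016*w^2 + 1.4885*w - 2.5331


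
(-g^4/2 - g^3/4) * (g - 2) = -g^5/2 + 3*g^4/4 + g^3/2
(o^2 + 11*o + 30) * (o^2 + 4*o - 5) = o^4 + 15*o^3 + 69*o^2 + 65*o - 150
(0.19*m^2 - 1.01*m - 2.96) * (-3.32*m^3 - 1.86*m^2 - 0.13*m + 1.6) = -0.6308*m^5 + 2.9998*m^4 + 11.6811*m^3 + 5.9409*m^2 - 1.2312*m - 4.736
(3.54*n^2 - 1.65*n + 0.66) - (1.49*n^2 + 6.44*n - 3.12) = 2.05*n^2 - 8.09*n + 3.78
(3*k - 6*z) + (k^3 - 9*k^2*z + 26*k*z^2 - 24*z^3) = k^3 - 9*k^2*z + 26*k*z^2 + 3*k - 24*z^3 - 6*z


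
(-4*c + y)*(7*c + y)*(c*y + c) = -28*c^3*y - 28*c^3 + 3*c^2*y^2 + 3*c^2*y + c*y^3 + c*y^2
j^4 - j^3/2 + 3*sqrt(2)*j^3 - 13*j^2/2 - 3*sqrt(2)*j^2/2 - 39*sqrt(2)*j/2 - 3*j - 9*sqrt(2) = (j - 3)*(j + 1/2)*(j + 2)*(j + 3*sqrt(2))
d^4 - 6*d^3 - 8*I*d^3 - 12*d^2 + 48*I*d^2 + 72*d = d*(d - 6)*(d - 6*I)*(d - 2*I)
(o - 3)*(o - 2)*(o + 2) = o^3 - 3*o^2 - 4*o + 12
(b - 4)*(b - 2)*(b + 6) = b^3 - 28*b + 48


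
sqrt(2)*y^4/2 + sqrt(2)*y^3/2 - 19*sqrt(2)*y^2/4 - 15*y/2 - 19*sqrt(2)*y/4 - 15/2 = (y + 1)*(y - 5*sqrt(2)/2)*(y + 3*sqrt(2)/2)*(sqrt(2)*y/2 + 1)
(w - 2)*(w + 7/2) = w^2 + 3*w/2 - 7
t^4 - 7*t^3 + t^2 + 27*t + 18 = (t - 6)*(t - 3)*(t + 1)^2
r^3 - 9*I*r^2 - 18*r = r*(r - 6*I)*(r - 3*I)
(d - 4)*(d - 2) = d^2 - 6*d + 8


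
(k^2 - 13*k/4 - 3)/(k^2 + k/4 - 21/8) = 2*(4*k^2 - 13*k - 12)/(8*k^2 + 2*k - 21)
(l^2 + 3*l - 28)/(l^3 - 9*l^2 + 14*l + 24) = (l + 7)/(l^2 - 5*l - 6)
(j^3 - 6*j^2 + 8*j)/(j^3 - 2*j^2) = (j - 4)/j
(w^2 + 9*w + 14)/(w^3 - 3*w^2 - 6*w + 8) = (w + 7)/(w^2 - 5*w + 4)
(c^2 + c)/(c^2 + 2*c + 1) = c/(c + 1)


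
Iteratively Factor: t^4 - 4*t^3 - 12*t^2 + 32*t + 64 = (t + 2)*(t^3 - 6*t^2 + 32) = (t + 2)^2*(t^2 - 8*t + 16) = (t - 4)*(t + 2)^2*(t - 4)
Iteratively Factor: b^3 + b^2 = (b)*(b^2 + b) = b^2*(b + 1)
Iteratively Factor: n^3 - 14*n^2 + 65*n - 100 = (n - 4)*(n^2 - 10*n + 25) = (n - 5)*(n - 4)*(n - 5)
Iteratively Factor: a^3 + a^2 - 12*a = (a)*(a^2 + a - 12) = a*(a - 3)*(a + 4)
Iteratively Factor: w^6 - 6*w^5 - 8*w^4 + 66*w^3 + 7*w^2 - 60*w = (w - 5)*(w^5 - w^4 - 13*w^3 + w^2 + 12*w) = w*(w - 5)*(w^4 - w^3 - 13*w^2 + w + 12) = w*(w - 5)*(w - 1)*(w^3 - 13*w - 12) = w*(w - 5)*(w - 1)*(w + 1)*(w^2 - w - 12) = w*(w - 5)*(w - 1)*(w + 1)*(w + 3)*(w - 4)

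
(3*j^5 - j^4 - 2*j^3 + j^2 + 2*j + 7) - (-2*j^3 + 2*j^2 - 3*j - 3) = 3*j^5 - j^4 - j^2 + 5*j + 10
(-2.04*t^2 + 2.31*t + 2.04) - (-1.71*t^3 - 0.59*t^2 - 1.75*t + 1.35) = 1.71*t^3 - 1.45*t^2 + 4.06*t + 0.69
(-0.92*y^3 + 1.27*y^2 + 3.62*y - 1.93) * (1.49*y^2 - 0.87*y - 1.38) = -1.3708*y^5 + 2.6927*y^4 + 5.5585*y^3 - 7.7777*y^2 - 3.3165*y + 2.6634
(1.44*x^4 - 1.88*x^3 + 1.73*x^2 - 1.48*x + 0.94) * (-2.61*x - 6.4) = -3.7584*x^5 - 4.3092*x^4 + 7.5167*x^3 - 7.2092*x^2 + 7.0186*x - 6.016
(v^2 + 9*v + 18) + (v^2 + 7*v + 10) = 2*v^2 + 16*v + 28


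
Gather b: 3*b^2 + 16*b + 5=3*b^2 + 16*b + 5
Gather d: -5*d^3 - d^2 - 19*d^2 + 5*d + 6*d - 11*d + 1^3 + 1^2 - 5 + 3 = -5*d^3 - 20*d^2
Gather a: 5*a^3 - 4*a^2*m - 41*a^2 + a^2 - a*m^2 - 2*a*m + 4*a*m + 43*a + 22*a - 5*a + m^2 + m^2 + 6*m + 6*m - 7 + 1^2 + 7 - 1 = 5*a^3 + a^2*(-4*m - 40) + a*(-m^2 + 2*m + 60) + 2*m^2 + 12*m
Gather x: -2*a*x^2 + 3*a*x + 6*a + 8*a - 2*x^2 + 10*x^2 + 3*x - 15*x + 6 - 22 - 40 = 14*a + x^2*(8 - 2*a) + x*(3*a - 12) - 56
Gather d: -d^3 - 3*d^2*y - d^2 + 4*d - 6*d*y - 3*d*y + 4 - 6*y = -d^3 + d^2*(-3*y - 1) + d*(4 - 9*y) - 6*y + 4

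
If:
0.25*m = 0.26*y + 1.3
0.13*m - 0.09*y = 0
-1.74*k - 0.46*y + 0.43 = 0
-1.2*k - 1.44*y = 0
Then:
No Solution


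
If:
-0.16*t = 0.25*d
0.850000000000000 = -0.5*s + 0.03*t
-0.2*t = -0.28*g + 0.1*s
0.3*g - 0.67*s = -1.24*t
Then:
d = 0.43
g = -1.10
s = -1.74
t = -0.67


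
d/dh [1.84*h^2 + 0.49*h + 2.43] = 3.68*h + 0.49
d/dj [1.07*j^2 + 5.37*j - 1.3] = 2.14*j + 5.37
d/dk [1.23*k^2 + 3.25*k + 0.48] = 2.46*k + 3.25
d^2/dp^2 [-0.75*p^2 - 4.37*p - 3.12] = -1.50000000000000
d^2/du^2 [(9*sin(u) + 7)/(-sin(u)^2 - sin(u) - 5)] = (9*sin(u)^5 + 19*sin(u)^4 - 267*sin(u)^3 - 220*sin(u)^2 + 418*sin(u) + 146)/(sin(u)^2 + sin(u) + 5)^3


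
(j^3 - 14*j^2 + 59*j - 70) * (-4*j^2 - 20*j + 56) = -4*j^5 + 36*j^4 + 100*j^3 - 1684*j^2 + 4704*j - 3920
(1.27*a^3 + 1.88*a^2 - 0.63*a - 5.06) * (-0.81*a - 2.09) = -1.0287*a^4 - 4.1771*a^3 - 3.4189*a^2 + 5.4153*a + 10.5754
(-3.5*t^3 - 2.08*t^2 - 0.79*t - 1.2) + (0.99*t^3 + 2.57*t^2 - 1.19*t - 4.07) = -2.51*t^3 + 0.49*t^2 - 1.98*t - 5.27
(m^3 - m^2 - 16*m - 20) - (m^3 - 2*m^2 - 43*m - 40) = m^2 + 27*m + 20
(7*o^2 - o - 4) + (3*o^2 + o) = 10*o^2 - 4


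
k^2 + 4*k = k*(k + 4)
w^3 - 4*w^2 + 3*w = w*(w - 3)*(w - 1)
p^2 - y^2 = (p - y)*(p + y)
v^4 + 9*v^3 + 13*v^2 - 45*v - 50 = (v - 2)*(v + 1)*(v + 5)^2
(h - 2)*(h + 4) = h^2 + 2*h - 8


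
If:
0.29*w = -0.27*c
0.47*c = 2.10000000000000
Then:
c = 4.47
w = -4.16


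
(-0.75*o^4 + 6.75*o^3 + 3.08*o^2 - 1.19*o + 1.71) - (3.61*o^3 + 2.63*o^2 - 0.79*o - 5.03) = -0.75*o^4 + 3.14*o^3 + 0.45*o^2 - 0.4*o + 6.74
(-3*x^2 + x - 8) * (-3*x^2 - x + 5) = 9*x^4 + 8*x^2 + 13*x - 40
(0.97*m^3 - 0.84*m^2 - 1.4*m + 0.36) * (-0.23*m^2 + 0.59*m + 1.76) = -0.2231*m^5 + 0.7655*m^4 + 1.5336*m^3 - 2.3872*m^2 - 2.2516*m + 0.6336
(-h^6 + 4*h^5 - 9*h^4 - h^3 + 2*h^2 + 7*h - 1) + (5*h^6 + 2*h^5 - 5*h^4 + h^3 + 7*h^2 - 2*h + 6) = 4*h^6 + 6*h^5 - 14*h^4 + 9*h^2 + 5*h + 5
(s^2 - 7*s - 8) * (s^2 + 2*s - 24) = s^4 - 5*s^3 - 46*s^2 + 152*s + 192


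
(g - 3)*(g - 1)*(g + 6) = g^3 + 2*g^2 - 21*g + 18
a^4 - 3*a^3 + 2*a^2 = a^2*(a - 2)*(a - 1)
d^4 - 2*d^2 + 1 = (d - 1)^2*(d + 1)^2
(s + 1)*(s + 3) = s^2 + 4*s + 3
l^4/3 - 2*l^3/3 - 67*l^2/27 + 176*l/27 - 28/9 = (l/3 + 1)*(l - 7/3)*(l - 2)*(l - 2/3)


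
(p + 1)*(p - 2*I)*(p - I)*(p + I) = p^4 + p^3 - 2*I*p^3 + p^2 - 2*I*p^2 + p - 2*I*p - 2*I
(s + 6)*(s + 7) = s^2 + 13*s + 42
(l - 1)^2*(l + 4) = l^3 + 2*l^2 - 7*l + 4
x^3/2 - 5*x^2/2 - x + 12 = (x/2 + 1)*(x - 4)*(x - 3)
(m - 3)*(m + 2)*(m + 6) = m^3 + 5*m^2 - 12*m - 36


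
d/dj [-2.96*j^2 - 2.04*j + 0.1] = -5.92*j - 2.04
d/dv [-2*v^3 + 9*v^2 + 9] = 6*v*(3 - v)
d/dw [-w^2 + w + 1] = 1 - 2*w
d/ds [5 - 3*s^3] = -9*s^2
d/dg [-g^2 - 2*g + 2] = -2*g - 2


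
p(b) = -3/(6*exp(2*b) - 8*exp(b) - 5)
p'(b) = -3*(-12*exp(2*b) + 8*exp(b))/(6*exp(2*b) - 8*exp(b) - 5)^2 = (36*exp(b) - 24)*exp(b)/(-6*exp(2*b) + 8*exp(b) + 5)^2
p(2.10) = -0.01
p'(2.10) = 0.02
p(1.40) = -0.05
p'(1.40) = 0.13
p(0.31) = 0.63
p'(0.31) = 1.51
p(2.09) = -0.01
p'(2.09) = 0.02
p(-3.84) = 0.58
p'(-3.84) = -0.02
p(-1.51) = 0.46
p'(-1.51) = -0.08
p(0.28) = 0.59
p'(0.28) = 1.21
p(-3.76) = 0.58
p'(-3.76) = -0.02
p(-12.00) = 0.60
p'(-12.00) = 0.00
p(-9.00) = 0.60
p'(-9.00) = 0.00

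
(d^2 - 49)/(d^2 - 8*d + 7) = (d + 7)/(d - 1)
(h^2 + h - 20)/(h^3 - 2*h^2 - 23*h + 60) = 1/(h - 3)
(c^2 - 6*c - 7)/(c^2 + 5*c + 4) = (c - 7)/(c + 4)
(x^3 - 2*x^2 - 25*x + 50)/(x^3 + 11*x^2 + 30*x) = (x^2 - 7*x + 10)/(x*(x + 6))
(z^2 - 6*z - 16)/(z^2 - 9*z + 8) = (z + 2)/(z - 1)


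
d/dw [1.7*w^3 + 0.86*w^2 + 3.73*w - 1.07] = 5.1*w^2 + 1.72*w + 3.73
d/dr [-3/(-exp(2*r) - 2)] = -6*exp(2*r)/(exp(2*r) + 2)^2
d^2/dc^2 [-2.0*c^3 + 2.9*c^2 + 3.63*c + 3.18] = 5.8 - 12.0*c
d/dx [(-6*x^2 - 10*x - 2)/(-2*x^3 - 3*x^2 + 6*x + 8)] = 2*(-6*x^4 - 20*x^3 - 39*x^2 - 54*x - 34)/(4*x^6 + 12*x^5 - 15*x^4 - 68*x^3 - 12*x^2 + 96*x + 64)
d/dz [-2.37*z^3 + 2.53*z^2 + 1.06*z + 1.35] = -7.11*z^2 + 5.06*z + 1.06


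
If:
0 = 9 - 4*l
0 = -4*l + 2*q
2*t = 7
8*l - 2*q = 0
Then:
No Solution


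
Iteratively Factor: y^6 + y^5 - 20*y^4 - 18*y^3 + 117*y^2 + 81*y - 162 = (y - 1)*(y^5 + 2*y^4 - 18*y^3 - 36*y^2 + 81*y + 162) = (y - 3)*(y - 1)*(y^4 + 5*y^3 - 3*y^2 - 45*y - 54) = (y - 3)*(y - 1)*(y + 3)*(y^3 + 2*y^2 - 9*y - 18) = (y - 3)^2*(y - 1)*(y + 3)*(y^2 + 5*y + 6) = (y - 3)^2*(y - 1)*(y + 2)*(y + 3)*(y + 3)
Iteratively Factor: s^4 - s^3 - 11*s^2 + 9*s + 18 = (s + 3)*(s^3 - 4*s^2 + s + 6) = (s - 2)*(s + 3)*(s^2 - 2*s - 3) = (s - 2)*(s + 1)*(s + 3)*(s - 3)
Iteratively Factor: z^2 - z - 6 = (z + 2)*(z - 3)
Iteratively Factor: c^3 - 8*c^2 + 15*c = (c - 5)*(c^2 - 3*c) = c*(c - 5)*(c - 3)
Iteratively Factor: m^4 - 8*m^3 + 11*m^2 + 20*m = (m - 4)*(m^3 - 4*m^2 - 5*m) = (m - 5)*(m - 4)*(m^2 + m) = m*(m - 5)*(m - 4)*(m + 1)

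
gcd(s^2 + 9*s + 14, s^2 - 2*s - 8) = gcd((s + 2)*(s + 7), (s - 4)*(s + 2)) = s + 2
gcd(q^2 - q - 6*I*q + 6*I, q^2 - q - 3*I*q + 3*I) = q - 1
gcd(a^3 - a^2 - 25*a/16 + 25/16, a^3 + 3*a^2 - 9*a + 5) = a - 1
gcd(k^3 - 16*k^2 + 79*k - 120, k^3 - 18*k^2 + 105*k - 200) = k^2 - 13*k + 40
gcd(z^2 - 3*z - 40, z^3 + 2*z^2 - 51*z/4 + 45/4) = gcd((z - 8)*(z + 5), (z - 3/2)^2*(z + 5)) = z + 5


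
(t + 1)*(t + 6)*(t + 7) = t^3 + 14*t^2 + 55*t + 42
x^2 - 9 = (x - 3)*(x + 3)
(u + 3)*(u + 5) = u^2 + 8*u + 15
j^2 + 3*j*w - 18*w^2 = (j - 3*w)*(j + 6*w)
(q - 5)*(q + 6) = q^2 + q - 30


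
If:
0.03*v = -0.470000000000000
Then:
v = -15.67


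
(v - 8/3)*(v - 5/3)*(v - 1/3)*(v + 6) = v^4 + 4*v^3/3 - 199*v^2/9 + 914*v/27 - 80/9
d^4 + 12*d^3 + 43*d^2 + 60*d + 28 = (d + 1)*(d + 2)^2*(d + 7)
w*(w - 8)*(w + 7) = w^3 - w^2 - 56*w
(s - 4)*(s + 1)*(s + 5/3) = s^3 - 4*s^2/3 - 9*s - 20/3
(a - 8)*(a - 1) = a^2 - 9*a + 8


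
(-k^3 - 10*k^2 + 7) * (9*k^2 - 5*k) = -9*k^5 - 85*k^4 + 50*k^3 + 63*k^2 - 35*k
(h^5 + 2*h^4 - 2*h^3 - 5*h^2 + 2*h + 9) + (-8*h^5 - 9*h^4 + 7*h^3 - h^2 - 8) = -7*h^5 - 7*h^4 + 5*h^3 - 6*h^2 + 2*h + 1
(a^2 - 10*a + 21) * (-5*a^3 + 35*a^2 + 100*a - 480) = -5*a^5 + 85*a^4 - 355*a^3 - 745*a^2 + 6900*a - 10080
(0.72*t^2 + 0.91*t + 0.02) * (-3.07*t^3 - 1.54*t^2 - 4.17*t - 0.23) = -2.2104*t^5 - 3.9025*t^4 - 4.4652*t^3 - 3.9911*t^2 - 0.2927*t - 0.0046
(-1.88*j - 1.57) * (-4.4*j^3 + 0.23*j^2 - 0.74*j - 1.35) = 8.272*j^4 + 6.4756*j^3 + 1.0301*j^2 + 3.6998*j + 2.1195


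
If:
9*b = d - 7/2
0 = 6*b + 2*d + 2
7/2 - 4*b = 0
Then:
No Solution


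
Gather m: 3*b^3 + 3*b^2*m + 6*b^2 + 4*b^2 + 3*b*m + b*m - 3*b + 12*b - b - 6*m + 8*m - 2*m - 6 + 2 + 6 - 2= 3*b^3 + 10*b^2 + 8*b + m*(3*b^2 + 4*b)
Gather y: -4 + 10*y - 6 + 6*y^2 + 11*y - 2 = 6*y^2 + 21*y - 12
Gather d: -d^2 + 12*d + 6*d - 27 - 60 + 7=-d^2 + 18*d - 80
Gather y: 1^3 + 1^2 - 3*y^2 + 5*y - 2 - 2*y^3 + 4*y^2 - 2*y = -2*y^3 + y^2 + 3*y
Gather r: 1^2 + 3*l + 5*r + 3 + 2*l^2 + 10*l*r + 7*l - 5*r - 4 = 2*l^2 + 10*l*r + 10*l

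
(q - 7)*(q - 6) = q^2 - 13*q + 42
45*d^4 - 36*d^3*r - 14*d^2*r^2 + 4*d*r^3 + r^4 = (-3*d + r)*(-d + r)*(3*d + r)*(5*d + r)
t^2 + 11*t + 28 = (t + 4)*(t + 7)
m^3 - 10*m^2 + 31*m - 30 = (m - 5)*(m - 3)*(m - 2)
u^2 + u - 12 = (u - 3)*(u + 4)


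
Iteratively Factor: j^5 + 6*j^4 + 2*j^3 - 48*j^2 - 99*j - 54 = (j + 3)*(j^4 + 3*j^3 - 7*j^2 - 27*j - 18) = (j - 3)*(j + 3)*(j^3 + 6*j^2 + 11*j + 6) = (j - 3)*(j + 2)*(j + 3)*(j^2 + 4*j + 3) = (j - 3)*(j + 2)*(j + 3)^2*(j + 1)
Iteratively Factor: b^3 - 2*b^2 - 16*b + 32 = (b - 4)*(b^2 + 2*b - 8) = (b - 4)*(b - 2)*(b + 4)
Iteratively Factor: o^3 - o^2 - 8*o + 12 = (o - 2)*(o^2 + o - 6) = (o - 2)*(o + 3)*(o - 2)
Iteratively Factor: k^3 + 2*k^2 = (k)*(k^2 + 2*k) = k*(k + 2)*(k)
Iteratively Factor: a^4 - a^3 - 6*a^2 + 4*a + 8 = (a + 1)*(a^3 - 2*a^2 - 4*a + 8) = (a + 1)*(a + 2)*(a^2 - 4*a + 4) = (a - 2)*(a + 1)*(a + 2)*(a - 2)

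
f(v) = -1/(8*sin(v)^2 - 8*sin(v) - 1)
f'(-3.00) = 122.20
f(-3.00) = -3.47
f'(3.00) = 1.47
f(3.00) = 0.51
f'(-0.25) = -5.37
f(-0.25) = -0.68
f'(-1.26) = -0.04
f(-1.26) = -0.07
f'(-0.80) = -0.17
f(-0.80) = -0.11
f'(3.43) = 3.26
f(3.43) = -0.52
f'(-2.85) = 3.14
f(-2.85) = -0.51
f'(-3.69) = -0.03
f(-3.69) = 0.33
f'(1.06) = 0.81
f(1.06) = 0.53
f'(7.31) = 0.75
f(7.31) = 0.50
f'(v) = -(-16*sin(v)*cos(v) + 8*cos(v))/(8*sin(v)^2 - 8*sin(v) - 1)^2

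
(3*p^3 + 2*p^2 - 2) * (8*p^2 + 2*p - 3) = 24*p^5 + 22*p^4 - 5*p^3 - 22*p^2 - 4*p + 6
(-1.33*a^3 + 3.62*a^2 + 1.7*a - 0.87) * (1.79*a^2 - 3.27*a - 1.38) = -2.3807*a^5 + 10.8289*a^4 - 6.959*a^3 - 12.1119*a^2 + 0.4989*a + 1.2006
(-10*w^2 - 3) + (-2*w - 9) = -10*w^2 - 2*w - 12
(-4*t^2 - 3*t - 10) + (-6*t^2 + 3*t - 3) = -10*t^2 - 13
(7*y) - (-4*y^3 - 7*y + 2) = 4*y^3 + 14*y - 2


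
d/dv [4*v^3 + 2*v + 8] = 12*v^2 + 2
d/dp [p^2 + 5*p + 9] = 2*p + 5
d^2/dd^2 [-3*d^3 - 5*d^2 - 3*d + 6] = -18*d - 10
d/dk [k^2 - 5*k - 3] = 2*k - 5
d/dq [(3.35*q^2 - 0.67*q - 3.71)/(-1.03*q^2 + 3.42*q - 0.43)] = (10.7669*q^2 - 10.5236*q + 12.9763)/(1.0609*q^4 - 7.0452*q^3 + 12.5822*q^2 - 2.9412*q + 0.1849)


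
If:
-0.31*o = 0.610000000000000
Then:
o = -1.97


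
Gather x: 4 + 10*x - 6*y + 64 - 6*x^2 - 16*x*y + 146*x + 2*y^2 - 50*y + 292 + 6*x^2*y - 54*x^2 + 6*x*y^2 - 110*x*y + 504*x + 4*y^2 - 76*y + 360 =x^2*(6*y - 60) + x*(6*y^2 - 126*y + 660) + 6*y^2 - 132*y + 720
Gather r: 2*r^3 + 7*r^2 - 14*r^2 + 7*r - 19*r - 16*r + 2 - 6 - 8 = 2*r^3 - 7*r^2 - 28*r - 12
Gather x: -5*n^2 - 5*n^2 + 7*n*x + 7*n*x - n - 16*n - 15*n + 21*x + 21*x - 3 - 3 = -10*n^2 - 32*n + x*(14*n + 42) - 6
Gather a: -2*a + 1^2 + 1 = 2 - 2*a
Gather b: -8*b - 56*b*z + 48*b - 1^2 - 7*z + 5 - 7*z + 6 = b*(40 - 56*z) - 14*z + 10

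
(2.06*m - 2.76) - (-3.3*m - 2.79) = 5.36*m + 0.0300000000000002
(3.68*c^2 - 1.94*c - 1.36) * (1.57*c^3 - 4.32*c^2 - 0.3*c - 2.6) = 5.7776*c^5 - 18.9434*c^4 + 5.1416*c^3 - 3.1108*c^2 + 5.452*c + 3.536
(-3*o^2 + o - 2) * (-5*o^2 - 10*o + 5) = 15*o^4 + 25*o^3 - 15*o^2 + 25*o - 10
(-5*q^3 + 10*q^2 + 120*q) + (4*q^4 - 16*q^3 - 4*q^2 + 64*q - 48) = 4*q^4 - 21*q^3 + 6*q^2 + 184*q - 48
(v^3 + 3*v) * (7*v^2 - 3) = 7*v^5 + 18*v^3 - 9*v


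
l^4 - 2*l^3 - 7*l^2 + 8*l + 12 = (l - 3)*(l - 2)*(l + 1)*(l + 2)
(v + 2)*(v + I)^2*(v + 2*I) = v^4 + 2*v^3 + 4*I*v^3 - 5*v^2 + 8*I*v^2 - 10*v - 2*I*v - 4*I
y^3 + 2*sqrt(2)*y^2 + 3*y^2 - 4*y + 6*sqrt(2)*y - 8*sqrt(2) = (y - 1)*(y + 4)*(y + 2*sqrt(2))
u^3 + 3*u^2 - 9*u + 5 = (u - 1)^2*(u + 5)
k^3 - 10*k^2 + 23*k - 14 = (k - 7)*(k - 2)*(k - 1)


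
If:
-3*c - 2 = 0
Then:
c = -2/3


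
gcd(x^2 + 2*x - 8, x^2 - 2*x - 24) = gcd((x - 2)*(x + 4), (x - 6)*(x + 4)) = x + 4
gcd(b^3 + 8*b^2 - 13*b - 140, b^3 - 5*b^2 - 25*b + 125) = b + 5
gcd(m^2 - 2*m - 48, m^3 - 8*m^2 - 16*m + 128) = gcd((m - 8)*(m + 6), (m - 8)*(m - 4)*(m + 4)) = m - 8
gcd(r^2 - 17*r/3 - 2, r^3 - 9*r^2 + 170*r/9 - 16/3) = r - 6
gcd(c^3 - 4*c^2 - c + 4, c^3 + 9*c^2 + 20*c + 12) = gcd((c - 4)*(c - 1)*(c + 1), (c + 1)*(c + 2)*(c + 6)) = c + 1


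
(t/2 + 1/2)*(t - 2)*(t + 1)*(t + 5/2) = t^4/2 + 5*t^3/4 - 3*t^2/2 - 19*t/4 - 5/2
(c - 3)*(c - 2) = c^2 - 5*c + 6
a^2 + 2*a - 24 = (a - 4)*(a + 6)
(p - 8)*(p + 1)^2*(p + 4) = p^4 - 2*p^3 - 39*p^2 - 68*p - 32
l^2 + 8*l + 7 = (l + 1)*(l + 7)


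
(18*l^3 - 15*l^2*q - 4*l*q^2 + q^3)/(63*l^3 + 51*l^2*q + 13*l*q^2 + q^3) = (6*l^2 - 7*l*q + q^2)/(21*l^2 + 10*l*q + q^2)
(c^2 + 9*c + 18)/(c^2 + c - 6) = (c + 6)/(c - 2)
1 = 1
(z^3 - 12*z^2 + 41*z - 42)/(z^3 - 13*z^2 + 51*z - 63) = (z - 2)/(z - 3)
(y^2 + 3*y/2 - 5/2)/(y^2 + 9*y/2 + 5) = (y - 1)/(y + 2)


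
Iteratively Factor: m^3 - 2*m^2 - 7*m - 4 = (m + 1)*(m^2 - 3*m - 4) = (m - 4)*(m + 1)*(m + 1)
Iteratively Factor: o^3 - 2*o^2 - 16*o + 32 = (o - 4)*(o^2 + 2*o - 8) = (o - 4)*(o + 4)*(o - 2)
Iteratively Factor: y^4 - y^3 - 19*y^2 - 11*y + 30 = (y + 2)*(y^3 - 3*y^2 - 13*y + 15) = (y + 2)*(y + 3)*(y^2 - 6*y + 5) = (y - 1)*(y + 2)*(y + 3)*(y - 5)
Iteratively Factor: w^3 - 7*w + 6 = (w + 3)*(w^2 - 3*w + 2) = (w - 1)*(w + 3)*(w - 2)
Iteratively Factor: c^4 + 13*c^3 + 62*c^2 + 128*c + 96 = (c + 4)*(c^3 + 9*c^2 + 26*c + 24) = (c + 4)^2*(c^2 + 5*c + 6) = (c + 3)*(c + 4)^2*(c + 2)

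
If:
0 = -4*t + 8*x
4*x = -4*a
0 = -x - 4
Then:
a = 4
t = -8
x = -4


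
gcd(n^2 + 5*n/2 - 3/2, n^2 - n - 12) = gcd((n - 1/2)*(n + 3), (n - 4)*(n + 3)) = n + 3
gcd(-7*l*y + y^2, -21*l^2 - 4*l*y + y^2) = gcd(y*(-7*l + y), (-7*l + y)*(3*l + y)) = -7*l + y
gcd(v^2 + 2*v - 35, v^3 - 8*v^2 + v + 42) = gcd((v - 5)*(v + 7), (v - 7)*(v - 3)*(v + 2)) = 1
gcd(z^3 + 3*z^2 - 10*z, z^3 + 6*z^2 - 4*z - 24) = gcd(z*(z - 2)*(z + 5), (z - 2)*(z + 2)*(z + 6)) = z - 2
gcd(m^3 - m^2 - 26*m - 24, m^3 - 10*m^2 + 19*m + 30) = m^2 - 5*m - 6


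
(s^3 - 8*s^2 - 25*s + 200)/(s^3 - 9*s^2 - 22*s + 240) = (s - 5)/(s - 6)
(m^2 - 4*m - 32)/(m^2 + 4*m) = (m - 8)/m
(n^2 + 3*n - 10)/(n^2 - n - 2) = (n + 5)/(n + 1)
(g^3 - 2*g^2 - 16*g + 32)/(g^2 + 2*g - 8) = g - 4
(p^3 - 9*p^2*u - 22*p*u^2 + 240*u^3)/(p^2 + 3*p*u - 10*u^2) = (p^2 - 14*p*u + 48*u^2)/(p - 2*u)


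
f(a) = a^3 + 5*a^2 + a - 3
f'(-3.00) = -2.00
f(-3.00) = 12.00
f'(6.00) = 169.00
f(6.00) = 399.00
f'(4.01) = 89.34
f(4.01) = 145.89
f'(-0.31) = -1.81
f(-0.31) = -2.86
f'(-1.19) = -6.65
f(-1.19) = 1.21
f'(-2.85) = -3.13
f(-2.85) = 11.61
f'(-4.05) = 9.71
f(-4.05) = 8.53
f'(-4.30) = 13.47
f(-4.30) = 5.64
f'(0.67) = 9.05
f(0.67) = 0.22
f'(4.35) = 101.27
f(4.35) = 178.28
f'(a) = 3*a^2 + 10*a + 1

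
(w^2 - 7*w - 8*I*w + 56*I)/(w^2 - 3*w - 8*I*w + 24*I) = (w - 7)/(w - 3)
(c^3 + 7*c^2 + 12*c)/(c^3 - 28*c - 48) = c*(c + 3)/(c^2 - 4*c - 12)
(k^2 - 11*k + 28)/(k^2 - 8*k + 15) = (k^2 - 11*k + 28)/(k^2 - 8*k + 15)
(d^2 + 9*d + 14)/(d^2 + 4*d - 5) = (d^2 + 9*d + 14)/(d^2 + 4*d - 5)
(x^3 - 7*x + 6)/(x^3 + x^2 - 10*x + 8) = (x + 3)/(x + 4)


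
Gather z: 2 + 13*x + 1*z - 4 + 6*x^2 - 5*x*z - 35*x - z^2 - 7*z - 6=6*x^2 - 22*x - z^2 + z*(-5*x - 6) - 8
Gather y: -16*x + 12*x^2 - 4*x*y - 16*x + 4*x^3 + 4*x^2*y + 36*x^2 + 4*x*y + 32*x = 4*x^3 + 4*x^2*y + 48*x^2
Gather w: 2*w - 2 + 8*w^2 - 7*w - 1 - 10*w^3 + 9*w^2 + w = -10*w^3 + 17*w^2 - 4*w - 3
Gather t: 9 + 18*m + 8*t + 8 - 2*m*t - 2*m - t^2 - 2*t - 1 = 16*m - t^2 + t*(6 - 2*m) + 16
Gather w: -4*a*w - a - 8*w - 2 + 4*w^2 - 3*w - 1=-a + 4*w^2 + w*(-4*a - 11) - 3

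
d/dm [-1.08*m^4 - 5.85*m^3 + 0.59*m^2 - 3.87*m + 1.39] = -4.32*m^3 - 17.55*m^2 + 1.18*m - 3.87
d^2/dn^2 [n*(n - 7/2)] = 2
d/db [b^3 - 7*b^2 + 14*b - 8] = 3*b^2 - 14*b + 14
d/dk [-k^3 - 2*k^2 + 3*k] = -3*k^2 - 4*k + 3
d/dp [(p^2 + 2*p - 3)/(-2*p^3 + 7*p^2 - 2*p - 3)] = 2*(p^2 + 6*p - 6)/(4*p^4 - 20*p^3 + 13*p^2 + 30*p + 9)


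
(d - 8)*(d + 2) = d^2 - 6*d - 16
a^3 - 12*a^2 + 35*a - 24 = (a - 8)*(a - 3)*(a - 1)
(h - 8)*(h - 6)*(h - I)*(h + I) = h^4 - 14*h^3 + 49*h^2 - 14*h + 48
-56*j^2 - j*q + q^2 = (-8*j + q)*(7*j + q)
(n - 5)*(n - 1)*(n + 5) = n^3 - n^2 - 25*n + 25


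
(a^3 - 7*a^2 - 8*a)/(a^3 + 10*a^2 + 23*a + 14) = a*(a - 8)/(a^2 + 9*a + 14)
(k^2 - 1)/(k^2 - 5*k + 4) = (k + 1)/(k - 4)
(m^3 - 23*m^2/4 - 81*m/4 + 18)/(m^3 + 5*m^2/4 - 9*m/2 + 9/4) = (m - 8)/(m - 1)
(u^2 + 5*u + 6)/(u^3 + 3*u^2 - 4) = (u + 3)/(u^2 + u - 2)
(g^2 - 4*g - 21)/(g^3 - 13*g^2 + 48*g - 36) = (g^2 - 4*g - 21)/(g^3 - 13*g^2 + 48*g - 36)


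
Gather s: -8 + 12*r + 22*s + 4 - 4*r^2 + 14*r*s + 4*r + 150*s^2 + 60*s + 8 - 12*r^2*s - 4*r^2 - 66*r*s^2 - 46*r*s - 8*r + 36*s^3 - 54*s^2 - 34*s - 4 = -8*r^2 + 8*r + 36*s^3 + s^2*(96 - 66*r) + s*(-12*r^2 - 32*r + 48)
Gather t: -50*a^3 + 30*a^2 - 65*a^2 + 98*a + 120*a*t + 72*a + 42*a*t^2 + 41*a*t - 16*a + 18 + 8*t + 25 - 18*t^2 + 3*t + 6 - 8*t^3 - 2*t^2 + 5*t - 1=-50*a^3 - 35*a^2 + 154*a - 8*t^3 + t^2*(42*a - 20) + t*(161*a + 16) + 48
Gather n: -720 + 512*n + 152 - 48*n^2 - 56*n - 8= -48*n^2 + 456*n - 576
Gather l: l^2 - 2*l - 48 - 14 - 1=l^2 - 2*l - 63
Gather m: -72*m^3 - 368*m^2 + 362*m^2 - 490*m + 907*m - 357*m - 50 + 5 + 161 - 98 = -72*m^3 - 6*m^2 + 60*m + 18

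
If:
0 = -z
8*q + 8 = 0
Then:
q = -1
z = 0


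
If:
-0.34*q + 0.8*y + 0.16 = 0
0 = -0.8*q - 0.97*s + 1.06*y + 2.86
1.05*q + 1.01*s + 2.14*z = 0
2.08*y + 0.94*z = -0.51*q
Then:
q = 1.49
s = 2.19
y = 0.43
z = -1.77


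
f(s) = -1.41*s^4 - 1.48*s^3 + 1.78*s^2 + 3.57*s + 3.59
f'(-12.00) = 9067.41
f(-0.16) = 3.07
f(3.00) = -123.85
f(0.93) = 6.20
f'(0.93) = -1.50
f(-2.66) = -36.05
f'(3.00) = -177.99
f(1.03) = 5.95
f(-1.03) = 1.83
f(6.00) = -2057.95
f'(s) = -5.64*s^3 - 4.44*s^2 + 3.56*s + 3.57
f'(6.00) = -1353.15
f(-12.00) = -26463.25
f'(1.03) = -3.64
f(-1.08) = 1.76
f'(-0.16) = 2.91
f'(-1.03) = 1.36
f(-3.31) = -104.30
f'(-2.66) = 68.84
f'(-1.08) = 1.65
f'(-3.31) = 147.67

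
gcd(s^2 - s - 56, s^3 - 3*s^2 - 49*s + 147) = s + 7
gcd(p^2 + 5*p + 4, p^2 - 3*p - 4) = p + 1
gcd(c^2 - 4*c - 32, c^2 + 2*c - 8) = c + 4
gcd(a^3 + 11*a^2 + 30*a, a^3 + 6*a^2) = a^2 + 6*a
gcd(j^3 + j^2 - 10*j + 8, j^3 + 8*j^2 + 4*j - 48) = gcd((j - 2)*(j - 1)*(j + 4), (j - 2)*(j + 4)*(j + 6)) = j^2 + 2*j - 8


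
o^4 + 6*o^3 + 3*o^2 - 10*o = o*(o - 1)*(o + 2)*(o + 5)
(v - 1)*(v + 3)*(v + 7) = v^3 + 9*v^2 + 11*v - 21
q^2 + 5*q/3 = q*(q + 5/3)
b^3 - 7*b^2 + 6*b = b*(b - 6)*(b - 1)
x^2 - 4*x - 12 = (x - 6)*(x + 2)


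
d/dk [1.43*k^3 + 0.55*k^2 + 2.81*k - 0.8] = 4.29*k^2 + 1.1*k + 2.81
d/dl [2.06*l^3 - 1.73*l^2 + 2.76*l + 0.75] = 6.18*l^2 - 3.46*l + 2.76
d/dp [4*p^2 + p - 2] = 8*p + 1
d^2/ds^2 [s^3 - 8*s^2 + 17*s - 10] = 6*s - 16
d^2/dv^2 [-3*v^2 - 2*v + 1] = -6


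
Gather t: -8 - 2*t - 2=-2*t - 10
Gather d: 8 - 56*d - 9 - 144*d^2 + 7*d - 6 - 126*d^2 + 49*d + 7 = -270*d^2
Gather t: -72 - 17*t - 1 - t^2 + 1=-t^2 - 17*t - 72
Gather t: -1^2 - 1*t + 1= -t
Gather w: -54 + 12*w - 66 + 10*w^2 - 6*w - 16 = 10*w^2 + 6*w - 136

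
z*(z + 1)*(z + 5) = z^3 + 6*z^2 + 5*z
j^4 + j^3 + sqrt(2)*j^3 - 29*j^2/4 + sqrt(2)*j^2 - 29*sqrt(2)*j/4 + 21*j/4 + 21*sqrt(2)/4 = (j - 3/2)*(j - 1)*(j + 7/2)*(j + sqrt(2))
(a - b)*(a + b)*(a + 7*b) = a^3 + 7*a^2*b - a*b^2 - 7*b^3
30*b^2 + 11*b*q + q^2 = (5*b + q)*(6*b + q)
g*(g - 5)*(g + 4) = g^3 - g^2 - 20*g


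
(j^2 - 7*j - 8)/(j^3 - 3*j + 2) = (j^2 - 7*j - 8)/(j^3 - 3*j + 2)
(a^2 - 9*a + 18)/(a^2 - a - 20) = (-a^2 + 9*a - 18)/(-a^2 + a + 20)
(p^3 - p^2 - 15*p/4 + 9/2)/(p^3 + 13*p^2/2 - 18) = (p - 3/2)/(p + 6)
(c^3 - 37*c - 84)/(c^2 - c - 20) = (c^2 - 4*c - 21)/(c - 5)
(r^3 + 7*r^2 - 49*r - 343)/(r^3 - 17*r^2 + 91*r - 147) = (r^2 + 14*r + 49)/(r^2 - 10*r + 21)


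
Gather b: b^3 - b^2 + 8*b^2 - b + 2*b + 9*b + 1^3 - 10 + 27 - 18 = b^3 + 7*b^2 + 10*b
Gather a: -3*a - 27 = -3*a - 27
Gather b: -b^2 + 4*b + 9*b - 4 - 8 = -b^2 + 13*b - 12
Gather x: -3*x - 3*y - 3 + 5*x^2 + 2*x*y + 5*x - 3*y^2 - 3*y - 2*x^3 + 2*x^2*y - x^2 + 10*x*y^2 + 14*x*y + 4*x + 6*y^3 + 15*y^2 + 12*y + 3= -2*x^3 + x^2*(2*y + 4) + x*(10*y^2 + 16*y + 6) + 6*y^3 + 12*y^2 + 6*y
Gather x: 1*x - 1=x - 1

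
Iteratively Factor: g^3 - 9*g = (g + 3)*(g^2 - 3*g) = g*(g + 3)*(g - 3)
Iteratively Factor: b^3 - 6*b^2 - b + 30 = (b - 3)*(b^2 - 3*b - 10) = (b - 3)*(b + 2)*(b - 5)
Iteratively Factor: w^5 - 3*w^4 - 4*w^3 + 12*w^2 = (w + 2)*(w^4 - 5*w^3 + 6*w^2) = (w - 2)*(w + 2)*(w^3 - 3*w^2) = (w - 3)*(w - 2)*(w + 2)*(w^2) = w*(w - 3)*(w - 2)*(w + 2)*(w)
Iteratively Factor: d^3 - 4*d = (d)*(d^2 - 4) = d*(d - 2)*(d + 2)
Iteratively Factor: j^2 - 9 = (j + 3)*(j - 3)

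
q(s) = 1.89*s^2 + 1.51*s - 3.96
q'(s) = 3.78*s + 1.51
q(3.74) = 28.12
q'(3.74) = 15.65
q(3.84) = 29.71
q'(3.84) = 16.03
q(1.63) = 3.52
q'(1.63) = 7.67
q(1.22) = 0.70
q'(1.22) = 6.12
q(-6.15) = 58.24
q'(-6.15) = -21.74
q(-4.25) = 23.76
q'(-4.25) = -14.56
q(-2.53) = 4.32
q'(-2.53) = -8.05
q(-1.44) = -2.22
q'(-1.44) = -3.93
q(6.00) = 73.14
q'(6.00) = 24.19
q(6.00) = 73.14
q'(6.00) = 24.19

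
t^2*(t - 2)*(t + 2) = t^4 - 4*t^2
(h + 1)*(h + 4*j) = h^2 + 4*h*j + h + 4*j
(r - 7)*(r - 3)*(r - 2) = r^3 - 12*r^2 + 41*r - 42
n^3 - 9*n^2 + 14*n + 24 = (n - 6)*(n - 4)*(n + 1)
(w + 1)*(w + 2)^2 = w^3 + 5*w^2 + 8*w + 4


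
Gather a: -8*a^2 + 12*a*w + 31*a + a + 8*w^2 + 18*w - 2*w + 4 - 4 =-8*a^2 + a*(12*w + 32) + 8*w^2 + 16*w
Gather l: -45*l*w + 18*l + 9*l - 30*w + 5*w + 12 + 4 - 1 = l*(27 - 45*w) - 25*w + 15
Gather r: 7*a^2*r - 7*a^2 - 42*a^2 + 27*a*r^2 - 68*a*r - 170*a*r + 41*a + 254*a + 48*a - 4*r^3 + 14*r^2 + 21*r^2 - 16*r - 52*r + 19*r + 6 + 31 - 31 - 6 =-49*a^2 + 343*a - 4*r^3 + r^2*(27*a + 35) + r*(7*a^2 - 238*a - 49)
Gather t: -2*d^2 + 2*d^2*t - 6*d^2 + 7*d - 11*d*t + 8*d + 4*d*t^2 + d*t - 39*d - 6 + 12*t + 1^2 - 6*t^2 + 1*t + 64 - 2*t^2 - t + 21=-8*d^2 - 24*d + t^2*(4*d - 8) + t*(2*d^2 - 10*d + 12) + 80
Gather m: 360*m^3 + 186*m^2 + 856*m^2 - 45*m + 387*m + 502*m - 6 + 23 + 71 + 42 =360*m^3 + 1042*m^2 + 844*m + 130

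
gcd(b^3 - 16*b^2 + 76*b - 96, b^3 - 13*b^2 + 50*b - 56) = b - 2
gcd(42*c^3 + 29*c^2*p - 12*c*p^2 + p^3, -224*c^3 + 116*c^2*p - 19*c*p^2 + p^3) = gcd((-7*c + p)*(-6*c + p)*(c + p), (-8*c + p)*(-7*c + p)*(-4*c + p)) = -7*c + p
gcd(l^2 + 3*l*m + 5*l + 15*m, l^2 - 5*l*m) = 1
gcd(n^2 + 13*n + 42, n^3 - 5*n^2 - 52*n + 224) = n + 7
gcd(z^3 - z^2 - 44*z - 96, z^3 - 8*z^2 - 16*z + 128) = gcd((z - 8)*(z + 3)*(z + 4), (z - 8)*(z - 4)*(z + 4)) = z^2 - 4*z - 32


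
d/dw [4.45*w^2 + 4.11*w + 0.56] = 8.9*w + 4.11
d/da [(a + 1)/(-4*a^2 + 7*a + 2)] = (-4*a^2 + 7*a + (a + 1)*(8*a - 7) + 2)/(-4*a^2 + 7*a + 2)^2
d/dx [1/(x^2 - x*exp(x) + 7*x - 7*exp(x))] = (x*exp(x) - 2*x + 8*exp(x) - 7)/(x^2 - x*exp(x) + 7*x - 7*exp(x))^2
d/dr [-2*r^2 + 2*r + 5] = 2 - 4*r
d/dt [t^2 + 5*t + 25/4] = 2*t + 5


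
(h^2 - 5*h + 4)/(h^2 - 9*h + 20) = (h - 1)/(h - 5)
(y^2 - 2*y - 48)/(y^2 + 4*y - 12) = (y - 8)/(y - 2)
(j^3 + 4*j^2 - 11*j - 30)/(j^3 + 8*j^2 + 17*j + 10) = (j - 3)/(j + 1)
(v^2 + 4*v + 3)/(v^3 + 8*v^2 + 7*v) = (v + 3)/(v*(v + 7))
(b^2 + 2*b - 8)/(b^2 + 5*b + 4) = (b - 2)/(b + 1)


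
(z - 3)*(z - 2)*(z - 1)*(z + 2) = z^4 - 4*z^3 - z^2 + 16*z - 12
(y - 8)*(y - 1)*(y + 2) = y^3 - 7*y^2 - 10*y + 16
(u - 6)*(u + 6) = u^2 - 36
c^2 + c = c*(c + 1)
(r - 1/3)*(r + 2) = r^2 + 5*r/3 - 2/3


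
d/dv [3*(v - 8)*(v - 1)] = 6*v - 27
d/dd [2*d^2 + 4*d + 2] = 4*d + 4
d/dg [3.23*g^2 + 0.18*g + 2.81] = 6.46*g + 0.18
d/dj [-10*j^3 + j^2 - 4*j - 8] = -30*j^2 + 2*j - 4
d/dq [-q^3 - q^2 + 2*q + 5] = -3*q^2 - 2*q + 2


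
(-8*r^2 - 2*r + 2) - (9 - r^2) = -7*r^2 - 2*r - 7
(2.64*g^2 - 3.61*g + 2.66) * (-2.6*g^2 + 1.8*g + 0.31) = -6.864*g^4 + 14.138*g^3 - 12.5956*g^2 + 3.6689*g + 0.8246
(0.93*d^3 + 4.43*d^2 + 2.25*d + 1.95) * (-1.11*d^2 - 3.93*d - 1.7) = -1.0323*d^5 - 8.5722*d^4 - 21.4884*d^3 - 18.538*d^2 - 11.4885*d - 3.315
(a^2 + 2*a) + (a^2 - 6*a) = 2*a^2 - 4*a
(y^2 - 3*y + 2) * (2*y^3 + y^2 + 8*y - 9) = 2*y^5 - 5*y^4 + 9*y^3 - 31*y^2 + 43*y - 18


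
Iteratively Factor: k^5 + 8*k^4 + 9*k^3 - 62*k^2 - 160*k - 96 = (k + 4)*(k^4 + 4*k^3 - 7*k^2 - 34*k - 24) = (k - 3)*(k + 4)*(k^3 + 7*k^2 + 14*k + 8) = (k - 3)*(k + 2)*(k + 4)*(k^2 + 5*k + 4) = (k - 3)*(k + 2)*(k + 4)^2*(k + 1)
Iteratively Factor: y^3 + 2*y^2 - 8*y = (y + 4)*(y^2 - 2*y) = y*(y + 4)*(y - 2)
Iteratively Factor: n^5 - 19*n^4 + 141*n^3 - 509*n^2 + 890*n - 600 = (n - 2)*(n^4 - 17*n^3 + 107*n^2 - 295*n + 300) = (n - 5)*(n - 2)*(n^3 - 12*n^2 + 47*n - 60) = (n - 5)*(n - 4)*(n - 2)*(n^2 - 8*n + 15) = (n - 5)*(n - 4)*(n - 3)*(n - 2)*(n - 5)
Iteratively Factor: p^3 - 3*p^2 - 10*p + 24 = (p + 3)*(p^2 - 6*p + 8) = (p - 2)*(p + 3)*(p - 4)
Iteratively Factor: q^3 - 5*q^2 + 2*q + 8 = (q - 4)*(q^2 - q - 2) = (q - 4)*(q + 1)*(q - 2)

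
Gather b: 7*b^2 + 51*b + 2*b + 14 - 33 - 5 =7*b^2 + 53*b - 24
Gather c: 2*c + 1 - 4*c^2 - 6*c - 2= -4*c^2 - 4*c - 1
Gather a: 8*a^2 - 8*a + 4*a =8*a^2 - 4*a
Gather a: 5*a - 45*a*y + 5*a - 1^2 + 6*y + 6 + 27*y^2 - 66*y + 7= a*(10 - 45*y) + 27*y^2 - 60*y + 12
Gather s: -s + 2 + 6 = 8 - s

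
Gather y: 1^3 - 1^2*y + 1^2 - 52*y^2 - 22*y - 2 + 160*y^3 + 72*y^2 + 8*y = 160*y^3 + 20*y^2 - 15*y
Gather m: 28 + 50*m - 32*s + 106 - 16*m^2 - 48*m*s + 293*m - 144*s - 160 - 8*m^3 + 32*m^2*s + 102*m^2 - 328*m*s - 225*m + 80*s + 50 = -8*m^3 + m^2*(32*s + 86) + m*(118 - 376*s) - 96*s + 24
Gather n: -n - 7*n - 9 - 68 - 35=-8*n - 112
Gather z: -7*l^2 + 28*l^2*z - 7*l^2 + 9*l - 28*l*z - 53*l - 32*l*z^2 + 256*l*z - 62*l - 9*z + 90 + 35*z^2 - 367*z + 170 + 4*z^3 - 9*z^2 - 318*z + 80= -14*l^2 - 106*l + 4*z^3 + z^2*(26 - 32*l) + z*(28*l^2 + 228*l - 694) + 340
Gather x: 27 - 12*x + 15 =42 - 12*x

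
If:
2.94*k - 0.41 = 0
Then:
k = 0.14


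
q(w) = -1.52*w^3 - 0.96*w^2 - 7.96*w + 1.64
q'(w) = -4.56*w^2 - 1.92*w - 7.96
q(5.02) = -254.80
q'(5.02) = -132.51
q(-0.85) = 8.65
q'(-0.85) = -9.62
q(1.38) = -15.17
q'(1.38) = -19.29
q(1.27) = -13.13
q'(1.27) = -17.75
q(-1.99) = 25.66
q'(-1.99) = -22.20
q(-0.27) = 3.75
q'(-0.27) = -7.77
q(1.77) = -23.89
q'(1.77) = -25.64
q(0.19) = 0.08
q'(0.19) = -8.49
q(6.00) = -409.00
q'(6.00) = -183.64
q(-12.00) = 2585.48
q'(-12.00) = -641.56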